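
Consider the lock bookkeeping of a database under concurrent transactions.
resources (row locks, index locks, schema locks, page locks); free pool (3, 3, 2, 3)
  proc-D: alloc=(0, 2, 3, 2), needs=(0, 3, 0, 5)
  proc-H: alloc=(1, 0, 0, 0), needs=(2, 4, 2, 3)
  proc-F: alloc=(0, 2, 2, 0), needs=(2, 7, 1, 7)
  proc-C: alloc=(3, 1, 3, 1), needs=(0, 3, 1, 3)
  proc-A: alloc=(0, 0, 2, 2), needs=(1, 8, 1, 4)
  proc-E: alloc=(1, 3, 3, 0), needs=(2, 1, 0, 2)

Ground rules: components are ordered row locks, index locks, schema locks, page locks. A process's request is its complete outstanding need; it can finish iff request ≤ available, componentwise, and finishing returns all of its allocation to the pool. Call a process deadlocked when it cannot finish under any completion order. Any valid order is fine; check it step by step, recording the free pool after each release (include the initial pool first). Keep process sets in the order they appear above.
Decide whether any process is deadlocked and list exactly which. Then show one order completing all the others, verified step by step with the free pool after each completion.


Deadlocked set: proc-D, proc-F and proc-A.
Key observation: after proc-E, proc-H, proc-C the pool peaks at (8, 7, 8, 4), and each blocked process is short somewhere: proc-D on page locks; proc-F on page locks; proc-A on index locks.
The rest can finish in the order proc-E, proc-H, proc-C. Walking it through:
  pool = (3, 3, 2, 3)
  proc-E: need (2, 1, 0, 2) fits (3, 3, 2, 3); releases (1, 3, 3, 0), pool now (4, 6, 5, 3)
  proc-H: need (2, 4, 2, 3) fits (4, 6, 5, 3); releases (1, 0, 0, 0), pool now (5, 6, 5, 3)
  proc-C: need (0, 3, 1, 3) fits (5, 6, 5, 3); releases (3, 1, 3, 1), pool now (8, 7, 8, 4)
None of the blocked processes ever fits:
  proc-D cannot run: need (0, 3, 0, 5) vs free (8, 7, 8, 4) (insufficient page locks)
  proc-F cannot run: need (2, 7, 1, 7) vs free (8, 7, 8, 4) (insufficient page locks)
  proc-A cannot run: need (1, 8, 1, 4) vs free (8, 7, 8, 4) (insufficient index locks)


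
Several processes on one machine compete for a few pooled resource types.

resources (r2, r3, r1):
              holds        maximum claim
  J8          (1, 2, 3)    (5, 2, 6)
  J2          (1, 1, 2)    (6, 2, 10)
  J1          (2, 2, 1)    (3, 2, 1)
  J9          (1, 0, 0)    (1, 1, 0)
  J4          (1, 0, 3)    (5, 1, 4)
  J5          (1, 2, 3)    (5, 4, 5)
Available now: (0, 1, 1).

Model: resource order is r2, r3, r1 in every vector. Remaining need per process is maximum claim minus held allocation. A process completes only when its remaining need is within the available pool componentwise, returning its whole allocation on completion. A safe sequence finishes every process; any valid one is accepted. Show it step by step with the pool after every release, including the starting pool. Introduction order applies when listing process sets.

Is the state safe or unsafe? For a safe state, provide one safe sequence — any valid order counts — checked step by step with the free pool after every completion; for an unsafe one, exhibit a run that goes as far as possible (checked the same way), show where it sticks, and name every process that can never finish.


UNSAFE.
Key observation: the wall is r2: completing J9, J1 brings the pool only to (3, 3, 2), and all the rest need more.
Going as far as possible: J9, J1; after that, nothing fits. Verifying each step:
  pool = (0, 1, 1)
  J9: need (0, 1, 0) fits (0, 1, 1); releases (1, 0, 0), pool now (1, 1, 1)
  J1: need (1, 0, 0) fits (1, 1, 1); releases (2, 2, 1), pool now (3, 3, 2)
  blocked: J8 wants (4, 0, 3), pool (3, 3, 2) — not enough r2 and r1
  blocked: J2 wants (5, 1, 8), pool (3, 3, 2) — not enough r2 and r1
  blocked: J4 wants (4, 1, 1), pool (3, 3, 2) — not enough r2
  blocked: J5 wants (4, 2, 2), pool (3, 3, 2) — not enough r2
Permanently blocked: J8, J2, J4 and J5.


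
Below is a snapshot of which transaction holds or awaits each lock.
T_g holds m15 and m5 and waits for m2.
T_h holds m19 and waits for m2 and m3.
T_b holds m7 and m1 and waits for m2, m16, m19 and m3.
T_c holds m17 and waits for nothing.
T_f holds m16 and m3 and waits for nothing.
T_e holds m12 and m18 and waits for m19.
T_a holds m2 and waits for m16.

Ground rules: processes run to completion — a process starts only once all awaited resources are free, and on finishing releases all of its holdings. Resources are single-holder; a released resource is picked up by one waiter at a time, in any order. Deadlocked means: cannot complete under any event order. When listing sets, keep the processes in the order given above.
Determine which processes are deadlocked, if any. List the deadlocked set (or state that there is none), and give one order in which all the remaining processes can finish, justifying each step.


The deadlocked set is empty.
Key observation: the wait relation is loop-free; peeling off processes with no waits unwinds the whole state.
One completion order for the rest: T_f, T_a, T_g, T_h, T_c, T_b, T_e.
Step-by-step check:
  T_f waits on nothing -> runs at once and releases m16 and m3
  T_a waits on m16 — all released -> runs and releases m2
  T_g waits on m2 — all released -> runs and releases m15 and m5
  T_h waits on m2 and m3 — all released -> runs and releases m19
  T_c waits on nothing -> runs at once and releases m17
  T_b waits on m2, m16, m19 and m3 — all released -> runs and releases m7 and m1
  T_e waits on m19 — all released -> runs and releases m12 and m18


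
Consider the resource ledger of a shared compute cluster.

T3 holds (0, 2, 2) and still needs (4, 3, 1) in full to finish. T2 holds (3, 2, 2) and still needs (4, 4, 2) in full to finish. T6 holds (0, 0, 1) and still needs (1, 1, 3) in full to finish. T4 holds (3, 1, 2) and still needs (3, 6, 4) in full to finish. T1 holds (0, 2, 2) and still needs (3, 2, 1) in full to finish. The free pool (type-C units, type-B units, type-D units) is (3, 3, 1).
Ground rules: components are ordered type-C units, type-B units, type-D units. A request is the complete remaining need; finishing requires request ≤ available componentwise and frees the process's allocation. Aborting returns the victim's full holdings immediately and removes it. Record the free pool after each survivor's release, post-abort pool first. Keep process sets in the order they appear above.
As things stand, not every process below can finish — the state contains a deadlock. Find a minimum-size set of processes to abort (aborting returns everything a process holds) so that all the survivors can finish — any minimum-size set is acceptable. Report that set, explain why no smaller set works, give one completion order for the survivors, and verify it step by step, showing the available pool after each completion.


Abort T4.
Key observation: the returned (3, 1, 2) from T4 is what brings T3 — unrunnable before, under any order — into play at step 2.
Why nothing smaller works: aborting no one leaves the state deadlocked as given.
Survivors finish in the order: T6, T3, T1, T2. Check, step by step (pool after the aborts first):
  pool = (6, 4, 3)
  T6 needs (1, 1, 3) <= (6, 4, 3) -> finishes; pool += (0, 0, 1) = (6, 4, 4)
  T3 needs (4, 3, 1) <= (6, 4, 4) -> finishes; pool += (0, 2, 2) = (6, 6, 6)
  T1 needs (3, 2, 1) <= (6, 6, 6) -> finishes; pool += (0, 2, 2) = (6, 8, 8)
  T2 needs (4, 4, 2) <= (6, 8, 8) -> finishes; pool += (3, 2, 2) = (9, 10, 10)


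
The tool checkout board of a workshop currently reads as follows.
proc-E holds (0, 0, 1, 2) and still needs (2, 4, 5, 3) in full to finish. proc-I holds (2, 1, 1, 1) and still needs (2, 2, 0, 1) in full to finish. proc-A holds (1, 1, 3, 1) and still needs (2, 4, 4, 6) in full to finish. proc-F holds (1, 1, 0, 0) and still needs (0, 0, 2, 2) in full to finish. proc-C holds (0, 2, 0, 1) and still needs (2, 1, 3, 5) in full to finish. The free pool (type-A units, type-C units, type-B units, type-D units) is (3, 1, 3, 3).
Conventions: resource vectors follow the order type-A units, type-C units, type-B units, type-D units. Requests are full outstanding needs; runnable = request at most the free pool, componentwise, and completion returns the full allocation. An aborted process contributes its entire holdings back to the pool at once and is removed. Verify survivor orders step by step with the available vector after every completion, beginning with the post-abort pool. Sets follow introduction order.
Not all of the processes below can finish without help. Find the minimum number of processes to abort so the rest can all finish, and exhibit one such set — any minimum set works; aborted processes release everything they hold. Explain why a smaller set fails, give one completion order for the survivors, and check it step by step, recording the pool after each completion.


Abort proc-E.
Key observation: proc-C could never have finished before the abort; with (0, 0, 1, 2) returned by proc-E, it fits at step 1.
Minimality: the empty abort set fails — the state is deadlocked as it stands.
One survivor order: proc-C, proc-I, proc-A, proc-F. Check, step by step (post-abort pool first):
  pool = (3, 1, 4, 5)
  proc-C: need (2, 1, 3, 5) fits (3, 1, 4, 5); releases (0, 2, 0, 1), pool now (3, 3, 4, 6)
  proc-I: need (2, 2, 0, 1) fits (3, 3, 4, 6); releases (2, 1, 1, 1), pool now (5, 4, 5, 7)
  proc-A: need (2, 4, 4, 6) fits (5, 4, 5, 7); releases (1, 1, 3, 1), pool now (6, 5, 8, 8)
  proc-F: need (0, 0, 2, 2) fits (6, 5, 8, 8); releases (1, 1, 0, 0), pool now (7, 6, 8, 8)


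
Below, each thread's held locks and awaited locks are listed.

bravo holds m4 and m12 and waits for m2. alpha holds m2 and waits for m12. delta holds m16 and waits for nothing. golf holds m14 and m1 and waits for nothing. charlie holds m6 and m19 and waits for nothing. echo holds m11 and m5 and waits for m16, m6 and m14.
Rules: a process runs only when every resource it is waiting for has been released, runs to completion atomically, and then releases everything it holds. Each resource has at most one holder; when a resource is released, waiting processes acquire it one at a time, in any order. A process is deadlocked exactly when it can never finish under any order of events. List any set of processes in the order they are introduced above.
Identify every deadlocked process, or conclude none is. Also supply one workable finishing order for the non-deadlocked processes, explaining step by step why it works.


Deadlocked: bravo and alpha.
Key observation: along bravo -> alpha -> bravo, each member waits on what the next one holds — a deadlock; no other process is dragged down with it.
One completion order for the rest: delta, charlie, golf, echo.
Verifying each step:
  delta: no waits; runs immediately, freeing m16
  charlie: no waits; runs immediately, freeing m6 and m19
  golf: no waits; runs immediately, freeing m14 and m1
  run echo (all its waits — m16, m6 and m14 — are resolved); releases m11 and m5


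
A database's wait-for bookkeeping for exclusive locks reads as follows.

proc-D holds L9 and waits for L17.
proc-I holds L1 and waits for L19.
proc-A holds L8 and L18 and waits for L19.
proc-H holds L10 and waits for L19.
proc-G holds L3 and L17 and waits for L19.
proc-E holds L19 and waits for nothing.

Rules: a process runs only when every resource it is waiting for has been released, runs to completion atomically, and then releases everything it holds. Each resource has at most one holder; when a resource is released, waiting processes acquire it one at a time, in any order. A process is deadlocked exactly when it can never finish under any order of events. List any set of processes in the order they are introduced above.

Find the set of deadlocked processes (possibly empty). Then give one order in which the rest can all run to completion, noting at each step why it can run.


No process is deadlocked.
Key observation: the wait relation is loop-free; peeling off processes with no waits unwinds the whole state.
One completion order for the rest: proc-E, proc-G, proc-A, proc-H, proc-I, proc-D.
Verifying each step:
  run proc-E (it waits on nothing); releases L19
  run proc-G (all its waits — L19 — are resolved); releases L3 and L17
  run proc-A (all its waits — L19 — are resolved); releases L8 and L18
  run proc-H (all its waits — L19 — are resolved); releases L10
  run proc-I (all its waits — L19 — are resolved); releases L1
  run proc-D (all its waits — L17 — are resolved); releases L9


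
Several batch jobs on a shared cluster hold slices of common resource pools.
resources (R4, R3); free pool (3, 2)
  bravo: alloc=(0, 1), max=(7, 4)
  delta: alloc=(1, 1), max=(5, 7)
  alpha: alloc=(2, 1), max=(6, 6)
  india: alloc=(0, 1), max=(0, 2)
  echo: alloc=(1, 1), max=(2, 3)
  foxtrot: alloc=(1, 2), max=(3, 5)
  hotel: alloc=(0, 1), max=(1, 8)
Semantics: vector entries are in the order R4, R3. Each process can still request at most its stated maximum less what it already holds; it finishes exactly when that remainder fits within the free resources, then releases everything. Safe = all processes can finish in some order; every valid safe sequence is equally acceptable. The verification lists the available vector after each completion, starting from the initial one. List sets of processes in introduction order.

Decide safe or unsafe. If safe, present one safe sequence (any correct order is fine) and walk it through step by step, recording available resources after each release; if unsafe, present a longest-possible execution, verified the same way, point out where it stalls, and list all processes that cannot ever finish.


SAFE — a valid safe sequence is echo, india, foxtrot, delta, alpha, hotel, bravo.
Key observation: at echo the run first touches a limit — (1, 2) against (3, 2), exact on a resource it actually requests.
Step-by-step check:
  pool = (3, 2)
  run echo (needs (1, 2), free (3, 2)); after release of (1, 1) the pool is (4, 3)
  run india (needs (0, 1), free (4, 3)); after release of (0, 1) the pool is (4, 4)
  run foxtrot (needs (2, 3), free (4, 4)); after release of (1, 2) the pool is (5, 6)
  run delta (needs (4, 6), free (5, 6)); after release of (1, 1) the pool is (6, 7)
  run alpha (needs (4, 5), free (6, 7)); after release of (2, 1) the pool is (8, 8)
  run hotel (needs (1, 7), free (8, 8)); after release of (0, 1) the pool is (8, 9)
  run bravo (needs (7, 3), free (8, 9)); after release of (0, 1) the pool is (8, 10)


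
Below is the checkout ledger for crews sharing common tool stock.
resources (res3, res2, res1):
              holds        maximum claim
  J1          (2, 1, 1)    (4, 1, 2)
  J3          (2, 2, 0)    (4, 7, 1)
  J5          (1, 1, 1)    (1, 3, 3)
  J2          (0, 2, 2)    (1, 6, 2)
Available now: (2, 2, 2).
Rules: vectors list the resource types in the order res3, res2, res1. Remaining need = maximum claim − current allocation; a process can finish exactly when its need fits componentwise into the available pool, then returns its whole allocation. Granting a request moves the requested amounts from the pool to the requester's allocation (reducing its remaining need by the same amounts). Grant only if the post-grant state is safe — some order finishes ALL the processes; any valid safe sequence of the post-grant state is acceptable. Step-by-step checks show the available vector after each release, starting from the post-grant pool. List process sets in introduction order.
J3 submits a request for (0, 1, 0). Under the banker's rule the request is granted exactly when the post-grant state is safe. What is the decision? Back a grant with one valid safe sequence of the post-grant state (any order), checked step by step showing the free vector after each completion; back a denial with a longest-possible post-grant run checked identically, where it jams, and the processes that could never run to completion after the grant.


DENY. Granting would leave the state unsafe.
Key observation: after J1, J5 complete, (5, 3, 4) is the best the pool ever gets, yet each leftover process wants more res2.
Pretend the grant happened; the run J1, J5 goes as far as possible. Walking it through:
  pool = (2, 1, 2)
  J1 needs (2, 0, 1) <= (2, 1, 2) -> finishes; pool += (2, 1, 1) = (4, 2, 3)
  J5 needs (0, 2, 2) <= (4, 2, 3) -> finishes; pool += (1, 1, 1) = (5, 3, 4)
  blocked: J3 wants (2, 4, 1), pool (5, 3, 4) — not enough res2
  blocked: J2 wants (1, 4, 0), pool (5, 3, 4) — not enough res2
Had the request been granted, J3 and J2 could never finish.


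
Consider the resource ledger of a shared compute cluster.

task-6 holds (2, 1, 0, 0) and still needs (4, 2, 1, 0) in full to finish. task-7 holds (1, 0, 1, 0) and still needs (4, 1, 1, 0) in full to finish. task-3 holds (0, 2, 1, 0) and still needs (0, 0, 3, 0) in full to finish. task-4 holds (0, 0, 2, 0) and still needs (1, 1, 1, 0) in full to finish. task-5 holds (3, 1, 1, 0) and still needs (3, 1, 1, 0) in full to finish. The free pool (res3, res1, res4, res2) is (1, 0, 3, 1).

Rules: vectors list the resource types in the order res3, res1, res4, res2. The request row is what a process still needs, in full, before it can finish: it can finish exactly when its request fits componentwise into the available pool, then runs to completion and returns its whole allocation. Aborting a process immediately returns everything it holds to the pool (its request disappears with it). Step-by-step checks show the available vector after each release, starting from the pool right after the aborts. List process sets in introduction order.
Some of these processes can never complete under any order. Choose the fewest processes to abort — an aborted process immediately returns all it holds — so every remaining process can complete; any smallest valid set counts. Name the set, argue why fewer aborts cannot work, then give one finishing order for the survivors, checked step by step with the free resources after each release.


The answer: abort task-5.
Key observation: task-6 could never have finished before the abort; with (3, 1, 1, 0) returned by task-5, it fits at step 3.
No smaller set exists: with zero aborts the deadlock remains.
One survivor order: task-3, task-4, task-6, task-7. Walking it through (post-abort pool first):
  pool = (4, 1, 4, 1)
  task-3: need (0, 0, 3, 0) fits (4, 1, 4, 1); releases (0, 2, 1, 0), pool now (4, 3, 5, 1)
  task-4: need (1, 1, 1, 0) fits (4, 3, 5, 1); releases (0, 0, 2, 0), pool now (4, 3, 7, 1)
  task-6: need (4, 2, 1, 0) fits (4, 3, 7, 1); releases (2, 1, 0, 0), pool now (6, 4, 7, 1)
  task-7: need (4, 1, 1, 0) fits (6, 4, 7, 1); releases (1, 0, 1, 0), pool now (7, 4, 8, 1)


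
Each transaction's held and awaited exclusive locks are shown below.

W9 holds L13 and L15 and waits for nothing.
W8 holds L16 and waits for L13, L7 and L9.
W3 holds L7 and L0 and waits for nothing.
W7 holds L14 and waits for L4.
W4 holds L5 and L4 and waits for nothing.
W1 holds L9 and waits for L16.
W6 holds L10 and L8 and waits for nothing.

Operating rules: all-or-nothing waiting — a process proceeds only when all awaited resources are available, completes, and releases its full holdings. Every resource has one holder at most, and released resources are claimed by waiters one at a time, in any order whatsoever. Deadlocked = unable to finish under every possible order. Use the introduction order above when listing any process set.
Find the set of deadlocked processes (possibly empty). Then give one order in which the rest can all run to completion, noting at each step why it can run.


Deadlocked set: W8 and W1.
Key observation: the knot is the closed ring of waits W8 -> W1 -> W8; no other process is dragged down with it.
One completion order for the rest: W3, W9, W4, W7, W6.
Check, step by step:
  run W3 (it waits on nothing); releases L7 and L0
  run W9 (it waits on nothing); releases L13 and L15
  run W4 (it waits on nothing); releases L5 and L4
  W7 waits on L4 — all released -> runs and releases L14
  run W6 (it waits on nothing); releases L10 and L8


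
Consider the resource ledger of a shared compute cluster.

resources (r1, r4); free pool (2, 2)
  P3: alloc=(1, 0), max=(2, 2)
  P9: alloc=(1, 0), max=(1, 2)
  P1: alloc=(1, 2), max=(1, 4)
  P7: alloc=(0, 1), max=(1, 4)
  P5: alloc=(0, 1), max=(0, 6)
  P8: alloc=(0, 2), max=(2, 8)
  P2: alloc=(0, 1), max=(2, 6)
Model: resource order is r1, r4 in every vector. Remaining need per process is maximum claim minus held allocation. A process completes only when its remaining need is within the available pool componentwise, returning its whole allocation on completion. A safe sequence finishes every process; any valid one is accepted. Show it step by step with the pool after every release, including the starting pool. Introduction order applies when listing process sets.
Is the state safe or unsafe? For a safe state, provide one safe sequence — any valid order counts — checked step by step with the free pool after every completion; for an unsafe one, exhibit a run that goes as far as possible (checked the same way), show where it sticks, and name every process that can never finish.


The state is SAFE; one workable sequence: P1, P7, P5, P3, P8, P2, P9.
Key observation: at P1 the run first touches a limit — (0, 2) against (2, 2), exact on a resource it actually requests.
Step-by-step check:
  pool = (2, 2)
  run P1 (needs (0, 2), free (2, 2)); after release of (1, 2) the pool is (3, 4)
  run P7 (needs (1, 3), free (3, 4)); after release of (0, 1) the pool is (3, 5)
  run P5 (needs (0, 5), free (3, 5)); after release of (0, 1) the pool is (3, 6)
  run P3 (needs (1, 2), free (3, 6)); after release of (1, 0) the pool is (4, 6)
  run P8 (needs (2, 6), free (4, 6)); after release of (0, 2) the pool is (4, 8)
  run P2 (needs (2, 5), free (4, 8)); after release of (0, 1) the pool is (4, 9)
  run P9 (needs (0, 2), free (4, 9)); after release of (1, 0) the pool is (5, 9)


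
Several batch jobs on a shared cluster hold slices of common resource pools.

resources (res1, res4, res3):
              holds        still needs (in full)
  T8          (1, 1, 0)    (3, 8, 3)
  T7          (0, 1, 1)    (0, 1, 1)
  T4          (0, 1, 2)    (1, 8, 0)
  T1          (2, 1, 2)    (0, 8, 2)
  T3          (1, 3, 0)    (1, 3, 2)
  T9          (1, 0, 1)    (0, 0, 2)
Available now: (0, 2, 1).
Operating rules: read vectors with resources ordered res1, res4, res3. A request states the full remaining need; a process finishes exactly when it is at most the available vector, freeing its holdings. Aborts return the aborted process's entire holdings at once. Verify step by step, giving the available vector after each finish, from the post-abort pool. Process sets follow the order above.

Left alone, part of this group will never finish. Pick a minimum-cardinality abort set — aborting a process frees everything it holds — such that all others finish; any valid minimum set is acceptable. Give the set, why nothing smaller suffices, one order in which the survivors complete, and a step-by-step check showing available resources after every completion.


Minimum abort set: T8 and T4.
Key observation: T1 was stuck for good until T8 and T4 gave back (1, 2, 2); in the order shown it finishes at step 4.
No one abort is enough; case by case: T8 alone leaves T4 blocked (short on res4); T7 alone leaves T8 blocked (short on res1 and res4); T4 alone leaves T8 blocked (short on res1 and res4); T1 alone leaves T8 blocked (short on res4); T3 alone leaves T8 blocked (short on res1 and res4); T9 alone leaves T8 blocked (short on res1 and res4).
One survivor order: T9, T3, T7, T1. Check, step by step (post-abort pool first):
  pool = (1, 4, 3)
  T9 needs (0, 0, 2) <= (1, 4, 3) -> finishes; pool += (1, 0, 1) = (2, 4, 4)
  T3 needs (1, 3, 2) <= (2, 4, 4) -> finishes; pool += (1, 3, 0) = (3, 7, 4)
  T7 needs (0, 1, 1) <= (3, 7, 4) -> finishes; pool += (0, 1, 1) = (3, 8, 5)
  T1 needs (0, 8, 2) <= (3, 8, 5) -> finishes; pool += (2, 1, 2) = (5, 9, 7)


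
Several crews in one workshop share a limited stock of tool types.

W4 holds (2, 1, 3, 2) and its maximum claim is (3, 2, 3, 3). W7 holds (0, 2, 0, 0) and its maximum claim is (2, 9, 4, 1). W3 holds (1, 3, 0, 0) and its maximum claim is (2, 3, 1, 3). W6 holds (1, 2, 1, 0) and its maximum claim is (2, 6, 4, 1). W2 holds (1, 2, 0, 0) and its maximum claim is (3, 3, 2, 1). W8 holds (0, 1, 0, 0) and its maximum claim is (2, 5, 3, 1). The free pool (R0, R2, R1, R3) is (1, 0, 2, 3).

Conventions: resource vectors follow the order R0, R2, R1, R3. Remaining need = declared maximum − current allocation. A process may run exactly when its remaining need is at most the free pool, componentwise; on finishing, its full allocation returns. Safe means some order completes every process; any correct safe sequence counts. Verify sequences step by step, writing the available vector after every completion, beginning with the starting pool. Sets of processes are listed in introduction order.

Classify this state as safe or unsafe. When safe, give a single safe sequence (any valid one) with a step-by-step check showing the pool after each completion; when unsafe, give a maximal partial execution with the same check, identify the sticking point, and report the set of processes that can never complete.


The state is SAFE; one workable sequence: W3, W4, W6, W8, W2, W7.
Key observation: reading the order forward, W3 is the first process whose need (1, 0, 1, 3) meets the free pool (1, 0, 2, 3) exactly on a resource it requests.
Verifying each step:
  pool = (1, 0, 2, 3)
  run W3 (needs (1, 0, 1, 3), free (1, 0, 2, 3)); after release of (1, 3, 0, 0) the pool is (2, 3, 2, 3)
  run W4 (needs (1, 1, 0, 1), free (2, 3, 2, 3)); after release of (2, 1, 3, 2) the pool is (4, 4, 5, 5)
  run W6 (needs (1, 4, 3, 1), free (4, 4, 5, 5)); after release of (1, 2, 1, 0) the pool is (5, 6, 6, 5)
  run W8 (needs (2, 4, 3, 1), free (5, 6, 6, 5)); after release of (0, 1, 0, 0) the pool is (5, 7, 6, 5)
  run W2 (needs (2, 1, 2, 1), free (5, 7, 6, 5)); after release of (1, 2, 0, 0) the pool is (6, 9, 6, 5)
  run W7 (needs (2, 7, 4, 1), free (6, 9, 6, 5)); after release of (0, 2, 0, 0) the pool is (6, 11, 6, 5)


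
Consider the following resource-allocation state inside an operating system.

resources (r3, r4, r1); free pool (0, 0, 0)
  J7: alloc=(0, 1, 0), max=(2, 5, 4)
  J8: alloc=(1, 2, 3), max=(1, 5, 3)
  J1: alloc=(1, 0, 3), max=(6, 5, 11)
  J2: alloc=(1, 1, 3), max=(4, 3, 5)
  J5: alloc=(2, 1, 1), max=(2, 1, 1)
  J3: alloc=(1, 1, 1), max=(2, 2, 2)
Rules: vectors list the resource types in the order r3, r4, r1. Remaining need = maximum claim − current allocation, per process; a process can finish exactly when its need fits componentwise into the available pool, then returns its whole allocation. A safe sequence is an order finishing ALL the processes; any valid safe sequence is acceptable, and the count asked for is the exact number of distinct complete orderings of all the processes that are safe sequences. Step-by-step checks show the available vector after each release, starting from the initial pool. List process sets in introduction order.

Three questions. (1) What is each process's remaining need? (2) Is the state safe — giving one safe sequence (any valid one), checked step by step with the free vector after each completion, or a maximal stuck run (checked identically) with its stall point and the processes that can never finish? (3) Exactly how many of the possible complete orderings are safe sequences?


(1) Need matrix, components ordered r3, r4, r1:
  J7: (2, 4, 4)
  J8: (0, 3, 0)
  J1: (5, 5, 8)
  J2: (3, 2, 2)
  J5: (0, 0, 0)
  J3: (1, 1, 1)
(2) SAFE, for example via the order J5, J3, J2, J8, J1, J7.
Key observation: the order's first zero-slack moment is J3 ((1, 1, 1) needed, (2, 1, 1) free — a requested resource with nothing to spare).
Walking it through:
  pool = (0, 0, 0)
  J5 needs (0, 0, 0) <= (0, 0, 0) -> finishes; pool += (2, 1, 1) = (2, 1, 1)
  J3 needs (1, 1, 1) <= (2, 1, 1) -> finishes; pool += (1, 1, 1) = (3, 2, 2)
  J2 needs (3, 2, 2) <= (3, 2, 2) -> finishes; pool += (1, 1, 3) = (4, 3, 5)
  J8 needs (0, 3, 0) <= (4, 3, 5) -> finishes; pool += (1, 2, 3) = (5, 5, 8)
  J1 needs (5, 5, 8) <= (5, 5, 8) -> finishes; pool += (1, 0, 3) = (6, 5, 11)
  J7 needs (2, 4, 4) <= (6, 5, 11) -> finishes; pool += (0, 1, 0) = (6, 6, 11)
(3) Exactly 2 of the possible complete orderings are safe sequences.


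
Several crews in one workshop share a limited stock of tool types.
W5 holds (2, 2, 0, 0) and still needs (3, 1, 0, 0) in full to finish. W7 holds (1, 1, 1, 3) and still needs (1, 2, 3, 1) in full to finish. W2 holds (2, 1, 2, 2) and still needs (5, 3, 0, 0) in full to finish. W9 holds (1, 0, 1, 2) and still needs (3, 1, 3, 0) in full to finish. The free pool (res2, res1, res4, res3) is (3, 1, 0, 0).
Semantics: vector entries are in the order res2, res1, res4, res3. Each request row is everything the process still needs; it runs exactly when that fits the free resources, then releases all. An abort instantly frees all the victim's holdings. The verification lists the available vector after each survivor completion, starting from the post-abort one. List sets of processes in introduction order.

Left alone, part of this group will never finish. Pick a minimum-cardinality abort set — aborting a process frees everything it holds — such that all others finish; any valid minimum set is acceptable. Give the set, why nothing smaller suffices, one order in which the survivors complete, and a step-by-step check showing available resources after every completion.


The answer: abort W9.
Key observation: no ordering could ever have run W7 before the abort of W9; with (1, 0, 1, 2) back in the pool it fits at step 3.
Why nothing smaller works: aborting no one leaves the state deadlocked as given.
The survivors complete as W5, W2, W7. Verifying each step (starting from the post-abort pool):
  pool = (4, 1, 1, 2)
  W5: need (3, 1, 0, 0) fits (4, 1, 1, 2); releases (2, 2, 0, 0), pool now (6, 3, 1, 2)
  W2: need (5, 3, 0, 0) fits (6, 3, 1, 2); releases (2, 1, 2, 2), pool now (8, 4, 3, 4)
  W7: need (1, 2, 3, 1) fits (8, 4, 3, 4); releases (1, 1, 1, 3), pool now (9, 5, 4, 7)


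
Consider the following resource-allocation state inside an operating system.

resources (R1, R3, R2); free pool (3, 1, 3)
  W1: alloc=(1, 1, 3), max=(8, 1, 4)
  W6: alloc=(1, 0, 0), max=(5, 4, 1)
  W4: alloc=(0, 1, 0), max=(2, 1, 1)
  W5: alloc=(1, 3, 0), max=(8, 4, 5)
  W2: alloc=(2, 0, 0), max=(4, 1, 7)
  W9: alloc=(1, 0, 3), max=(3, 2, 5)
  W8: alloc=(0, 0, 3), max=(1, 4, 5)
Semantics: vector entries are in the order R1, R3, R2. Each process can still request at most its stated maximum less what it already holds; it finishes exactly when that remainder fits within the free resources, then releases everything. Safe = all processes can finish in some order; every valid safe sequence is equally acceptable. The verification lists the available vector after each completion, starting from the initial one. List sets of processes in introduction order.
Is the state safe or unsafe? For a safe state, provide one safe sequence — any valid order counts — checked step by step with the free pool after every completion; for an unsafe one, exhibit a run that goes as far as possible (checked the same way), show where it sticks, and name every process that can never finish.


UNSAFE.
Key observation: after W4, W9 the pool peaks at (4, 2, 6), and each blocked process is short somewhere: W1 on R1; W6 on R3; W5 on R1; W2 on R2; W8 on R3.
A maximal execution: W4, W9 — then nothing else fits. Check, step by step:
  pool = (3, 1, 3)
  W4: need (2, 0, 1) fits (3, 1, 3); releases (0, 1, 0), pool now (3, 2, 3)
  W9: need (2, 2, 2) fits (3, 2, 3); releases (1, 0, 3), pool now (4, 2, 6)
  W1 cannot run: need (7, 0, 1) vs free (4, 2, 6) (insufficient R1)
  W6 cannot run: need (4, 4, 1) vs free (4, 2, 6) (insufficient R3)
  W5 cannot run: need (7, 1, 5) vs free (4, 2, 6) (insufficient R1)
  W2 cannot run: need (2, 1, 7) vs free (4, 2, 6) (insufficient R2)
  W8 cannot run: need (1, 4, 2) vs free (4, 2, 6) (insufficient R3)
Processes that can never finish: W1, W6, W5, W2 and W8.


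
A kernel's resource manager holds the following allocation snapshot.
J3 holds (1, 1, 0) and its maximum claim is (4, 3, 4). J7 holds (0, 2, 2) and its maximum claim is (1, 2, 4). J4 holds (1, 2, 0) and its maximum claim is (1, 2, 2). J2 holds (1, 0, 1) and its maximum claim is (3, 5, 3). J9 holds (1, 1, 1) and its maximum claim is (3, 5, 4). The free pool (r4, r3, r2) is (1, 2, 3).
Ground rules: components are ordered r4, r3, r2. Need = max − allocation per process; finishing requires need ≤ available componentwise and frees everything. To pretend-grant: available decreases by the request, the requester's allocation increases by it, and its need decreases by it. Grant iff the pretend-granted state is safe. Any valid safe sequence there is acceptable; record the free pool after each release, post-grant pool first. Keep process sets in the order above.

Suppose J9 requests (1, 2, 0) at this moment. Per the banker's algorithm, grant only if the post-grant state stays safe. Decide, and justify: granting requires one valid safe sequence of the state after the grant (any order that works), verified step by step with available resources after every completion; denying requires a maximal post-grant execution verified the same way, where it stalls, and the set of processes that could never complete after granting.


GRANT — the state after the grant stays safe, e.g. via J4, J9, J7, J2, J3.
Key observation: with (0, 0, 3) left after the transfer, J4 can run at once — the state stays safe.
Check on the post-grant state, step by step:
  pool = (0, 0, 3)
  J4: need (0, 0, 2) fits (0, 0, 3); releases (1, 2, 0), pool now (1, 2, 3)
  J9: need (1, 2, 3) fits (1, 2, 3); releases (2, 3, 1), pool now (3, 5, 4)
  J7: need (1, 0, 2) fits (3, 5, 4); releases (0, 2, 2), pool now (3, 7, 6)
  J2: need (2, 5, 2) fits (3, 7, 6); releases (1, 0, 1), pool now (4, 7, 7)
  J3: need (3, 2, 4) fits (4, 7, 7); releases (1, 1, 0), pool now (5, 8, 7)


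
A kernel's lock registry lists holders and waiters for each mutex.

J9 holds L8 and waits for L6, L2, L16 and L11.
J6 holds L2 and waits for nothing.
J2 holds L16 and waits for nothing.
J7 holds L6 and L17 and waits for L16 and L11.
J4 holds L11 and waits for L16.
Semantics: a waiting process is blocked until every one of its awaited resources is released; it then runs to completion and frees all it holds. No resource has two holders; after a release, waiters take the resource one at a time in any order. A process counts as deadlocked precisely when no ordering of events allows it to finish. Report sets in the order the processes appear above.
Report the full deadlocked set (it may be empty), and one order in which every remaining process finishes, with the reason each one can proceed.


Nothing here is deadlocked.
Key observation: although several processes wait, no cycle exists — each chain bottoms out at a free runner.
One completion order for the rest: J2, J4, J7, J6, J9.
Step-by-step check:
  J2 waits on nothing -> runs at once and releases L16
  run J4 (all its waits — L16 — are resolved); releases L11
  run J7 (all its waits — L16 and L11 — are resolved); releases L6 and L17
  J6 waits on nothing -> runs at once and releases L2
  run J9 (all its waits — L6, L2, L16 and L11 — are resolved); releases L8


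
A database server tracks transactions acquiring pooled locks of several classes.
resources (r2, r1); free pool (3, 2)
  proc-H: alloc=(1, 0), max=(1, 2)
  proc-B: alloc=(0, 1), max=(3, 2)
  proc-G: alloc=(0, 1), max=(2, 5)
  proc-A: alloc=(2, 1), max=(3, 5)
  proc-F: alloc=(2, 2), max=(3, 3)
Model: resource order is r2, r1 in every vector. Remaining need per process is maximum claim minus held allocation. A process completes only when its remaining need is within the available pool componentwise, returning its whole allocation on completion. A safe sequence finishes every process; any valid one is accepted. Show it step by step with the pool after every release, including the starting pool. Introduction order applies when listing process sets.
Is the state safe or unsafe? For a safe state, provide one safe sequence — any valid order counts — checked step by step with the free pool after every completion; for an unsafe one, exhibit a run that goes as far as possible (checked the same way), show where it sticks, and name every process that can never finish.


SAFE — a valid safe sequence is proc-F, proc-A, proc-G, proc-B, proc-H.
Key observation: reading the order forward, proc-A is the first process whose need (1, 4) meets the free pool (5, 4) exactly on a resource it requests.
Verifying each step:
  pool = (3, 2)
  run proc-F (needs (1, 1), free (3, 2)); after release of (2, 2) the pool is (5, 4)
  run proc-A (needs (1, 4), free (5, 4)); after release of (2, 1) the pool is (7, 5)
  run proc-G (needs (2, 4), free (7, 5)); after release of (0, 1) the pool is (7, 6)
  run proc-B (needs (3, 1), free (7, 6)); after release of (0, 1) the pool is (7, 7)
  run proc-H (needs (0, 2), free (7, 7)); after release of (1, 0) the pool is (8, 7)


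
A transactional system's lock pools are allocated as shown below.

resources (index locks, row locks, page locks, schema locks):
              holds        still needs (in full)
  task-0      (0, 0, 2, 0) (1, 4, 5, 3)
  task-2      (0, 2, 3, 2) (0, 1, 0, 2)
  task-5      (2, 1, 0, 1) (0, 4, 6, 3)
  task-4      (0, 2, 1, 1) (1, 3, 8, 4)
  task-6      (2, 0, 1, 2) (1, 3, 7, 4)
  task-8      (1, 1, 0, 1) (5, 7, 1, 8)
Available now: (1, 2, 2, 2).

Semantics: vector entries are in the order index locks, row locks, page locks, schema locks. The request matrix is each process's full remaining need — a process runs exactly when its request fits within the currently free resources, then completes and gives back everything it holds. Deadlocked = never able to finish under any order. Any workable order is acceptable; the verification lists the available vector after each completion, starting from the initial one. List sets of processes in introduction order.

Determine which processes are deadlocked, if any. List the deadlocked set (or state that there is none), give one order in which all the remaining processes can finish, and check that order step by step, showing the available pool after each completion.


No process is deadlocked.
Key observation: no deadlock: task-2 fits now, and the freed resources carry the rest through.
The rest can finish in the order task-2, task-0, task-6, task-4, task-5, task-8. Verifying each step:
  pool = (1, 2, 2, 2)
  run task-2 (needs (0, 1, 0, 2), free (1, 2, 2, 2)); after release of (0, 2, 3, 2) the pool is (1, 4, 5, 4)
  run task-0 (needs (1, 4, 5, 3), free (1, 4, 5, 4)); after release of (0, 0, 2, 0) the pool is (1, 4, 7, 4)
  run task-6 (needs (1, 3, 7, 4), free (1, 4, 7, 4)); after release of (2, 0, 1, 2) the pool is (3, 4, 8, 6)
  run task-4 (needs (1, 3, 8, 4), free (3, 4, 8, 6)); after release of (0, 2, 1, 1) the pool is (3, 6, 9, 7)
  run task-5 (needs (0, 4, 6, 3), free (3, 6, 9, 7)); after release of (2, 1, 0, 1) the pool is (5, 7, 9, 8)
  run task-8 (needs (5, 7, 1, 8), free (5, 7, 9, 8)); after release of (1, 1, 0, 1) the pool is (6, 8, 9, 9)


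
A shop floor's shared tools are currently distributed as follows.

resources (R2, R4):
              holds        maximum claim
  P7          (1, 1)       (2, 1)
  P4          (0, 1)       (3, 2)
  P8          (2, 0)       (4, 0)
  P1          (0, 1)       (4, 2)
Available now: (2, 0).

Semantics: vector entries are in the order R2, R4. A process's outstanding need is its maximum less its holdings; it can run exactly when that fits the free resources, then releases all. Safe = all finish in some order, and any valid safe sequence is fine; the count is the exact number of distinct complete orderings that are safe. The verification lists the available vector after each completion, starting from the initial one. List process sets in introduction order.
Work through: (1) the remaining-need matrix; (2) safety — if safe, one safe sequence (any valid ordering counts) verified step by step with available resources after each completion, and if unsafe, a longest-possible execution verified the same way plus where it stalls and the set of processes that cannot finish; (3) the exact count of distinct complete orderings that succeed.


(1) Remaining need (order R2, R4):
  P7: (1, 0)
  P4: (3, 1)
  P8: (2, 0)
  P1: (4, 1)
(2) The state is SAFE; one workable sequence: P8, P7, P1, P4.
Key observation: the first exact fit in this order is P8 — it needs (2, 0) with (2, 0) free, meeting a requested resource to the last unit.
Walking it through:
  pool = (2, 0)
  P8: need (2, 0) fits (2, 0); releases (2, 0), pool now (4, 0)
  P7: need (1, 0) fits (4, 0); releases (1, 1), pool now (5, 1)
  P1: need (4, 1) fits (5, 1); releases (0, 1), pool now (5, 2)
  P4: need (3, 1) fits (5, 2); releases (0, 1), pool now (5, 3)
(3) Exactly 5 of the possible complete orderings are safe sequences.
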